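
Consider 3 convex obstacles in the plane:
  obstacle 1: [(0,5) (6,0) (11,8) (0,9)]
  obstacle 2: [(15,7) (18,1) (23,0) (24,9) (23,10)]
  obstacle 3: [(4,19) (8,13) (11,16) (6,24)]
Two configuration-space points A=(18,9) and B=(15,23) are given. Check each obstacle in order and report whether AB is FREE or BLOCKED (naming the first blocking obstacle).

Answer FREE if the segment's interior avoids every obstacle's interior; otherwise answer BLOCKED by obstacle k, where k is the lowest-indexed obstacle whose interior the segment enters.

FREE

Obstacle 1 [(0,5) (6,0) (11,8) (0,9)]:
  edge (0,5)–(6,0): clear
  edge (6,0)–(11,8): clear
  edge (11,8)–(0,9): clear
  edge (0,9)–(0,5): clear
  midpoint (33/2,16) outside
  → clear
Obstacle 2 [(15,7) (18,1) (23,0) (24,9) (23,10)]:
  edge (15,7)–(18,1): clear
  edge (18,1)–(23,0): clear
  edge (23,0)–(24,9): clear
  edge (24,9)–(23,10): clear
  edge (23,10)–(15,7): clear
  midpoint (33/2,16) outside
  → clear
Obstacle 3 [(4,19) (8,13) (11,16) (6,24)]:
  edge (4,19)–(8,13): clear
  edge (8,13)–(11,16): clear
  edge (11,16)–(6,24): clear
  edge (6,24)–(4,19): clear
  midpoint (33/2,16) outside
  → clear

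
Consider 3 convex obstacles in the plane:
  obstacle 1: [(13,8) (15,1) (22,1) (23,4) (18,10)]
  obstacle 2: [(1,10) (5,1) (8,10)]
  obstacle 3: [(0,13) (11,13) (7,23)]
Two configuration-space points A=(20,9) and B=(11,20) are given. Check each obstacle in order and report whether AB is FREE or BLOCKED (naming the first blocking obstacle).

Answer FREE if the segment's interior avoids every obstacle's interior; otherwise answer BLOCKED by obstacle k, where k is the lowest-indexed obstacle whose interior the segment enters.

FREE

Obstacle 1 [(13,8) (15,1) (22,1) (23,4) (18,10)]:
  edge (13,8)–(15,1): clear
  edge (15,1)–(22,1): clear
  edge (22,1)–(23,4): clear
  edge (23,4)–(18,10): clear
  edge (18,10)–(13,8): clear
  midpoint (31/2,29/2) outside
  → clear
Obstacle 2 [(1,10) (5,1) (8,10)]:
  edge (1,10)–(5,1): clear
  edge (5,1)–(8,10): clear
  edge (8,10)–(1,10): clear
  midpoint (31/2,29/2) outside
  → clear
Obstacle 3 [(0,13) (11,13) (7,23)]:
  edge (0,13)–(11,13): clear
  edge (11,13)–(7,23): clear
  edge (7,23)–(0,13): clear
  midpoint (31/2,29/2) outside
  → clear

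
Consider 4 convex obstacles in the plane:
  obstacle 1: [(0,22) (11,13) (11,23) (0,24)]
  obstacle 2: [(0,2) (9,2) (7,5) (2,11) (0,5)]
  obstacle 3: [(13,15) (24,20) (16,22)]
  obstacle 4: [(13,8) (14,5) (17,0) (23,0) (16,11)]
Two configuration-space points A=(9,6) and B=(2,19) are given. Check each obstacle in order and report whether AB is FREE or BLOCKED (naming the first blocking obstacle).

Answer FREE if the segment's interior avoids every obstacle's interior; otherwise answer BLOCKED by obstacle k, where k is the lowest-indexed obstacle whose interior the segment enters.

FREE

Obstacle 1 [(0,22) (11,13) (11,23) (0,24)]:
  edge (0,22)–(11,13): clear
  edge (11,13)–(11,23): clear
  edge (11,23)–(0,24): clear
  edge (0,24)–(0,22): clear
  midpoint (11/2,25/2) outside
  → clear
Obstacle 2 [(0,2) (9,2) (7,5) (2,11) (0,5)]:
  edge (0,2)–(9,2): clear
  edge (9,2)–(7,5): clear
  edge (7,5)–(2,11): clear
  edge (2,11)–(0,5): clear
  edge (0,5)–(0,2): clear
  midpoint (11/2,25/2) outside
  → clear
Obstacle 3 [(13,15) (24,20) (16,22)]:
  edge (13,15)–(24,20): clear
  edge (24,20)–(16,22): clear
  edge (16,22)–(13,15): clear
  midpoint (11/2,25/2) outside
  → clear
Obstacle 4 [(13,8) (14,5) (17,0) (23,0) (16,11)]:
  edge (13,8)–(14,5): clear
  edge (14,5)–(17,0): clear
  edge (17,0)–(23,0): clear
  edge (23,0)–(16,11): clear
  edge (16,11)–(13,8): clear
  midpoint (11/2,25/2) outside
  → clear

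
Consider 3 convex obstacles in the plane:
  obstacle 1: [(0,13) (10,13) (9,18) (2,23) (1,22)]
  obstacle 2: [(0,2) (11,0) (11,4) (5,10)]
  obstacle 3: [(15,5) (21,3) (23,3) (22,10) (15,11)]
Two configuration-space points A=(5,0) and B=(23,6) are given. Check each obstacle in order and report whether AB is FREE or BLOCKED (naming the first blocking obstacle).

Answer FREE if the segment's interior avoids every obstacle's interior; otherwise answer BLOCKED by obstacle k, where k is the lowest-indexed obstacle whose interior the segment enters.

Obstacle 1 [(0,13) (10,13) (9,18) (2,23) (1,22)]:
  edge (0,13)–(10,13): clear
  edge (10,13)–(9,18): clear
  edge (9,18)–(2,23): clear
  edge (2,23)–(1,22): clear
  edge (1,22)–(0,13): clear
  midpoint (14,3) outside
  → clear
Obstacle 2 [(0,2) (11,0) (11,4) (5,10)]:
  edge (0,2)–(11,0): crosses AB
  edge (11,0)–(11,4): crosses AB
  edge (11,4)–(5,10): clear
  edge (5,10)–(0,2): clear
  → BLOCKED
Obstacle 3 [(15,5) (21,3) (23,3) (22,10) (15,11)]:
  edge (15,5)–(21,3): crosses AB
  edge (21,3)–(23,3): clear
  edge (23,3)–(22,10): crosses AB
  edge (22,10)–(15,11): clear
  edge (15,11)–(15,5): clear
  → BLOCKED

BLOCKED by obstacle 2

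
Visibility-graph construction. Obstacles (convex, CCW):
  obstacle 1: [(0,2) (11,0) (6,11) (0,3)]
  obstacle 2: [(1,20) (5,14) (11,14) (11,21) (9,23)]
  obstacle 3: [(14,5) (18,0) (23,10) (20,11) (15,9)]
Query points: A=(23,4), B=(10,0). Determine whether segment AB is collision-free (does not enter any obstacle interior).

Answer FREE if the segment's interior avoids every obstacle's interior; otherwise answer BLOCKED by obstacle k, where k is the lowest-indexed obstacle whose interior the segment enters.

BLOCKED by obstacle 1

Obstacle 1 [(0,2) (11,0) (6,11) (0,3)]:
  edge (0,2)–(11,0): crosses AB
  edge (11,0)–(6,11): crosses AB
  edge (6,11)–(0,3): clear
  edge (0,3)–(0,2): clear
  → BLOCKED
Obstacle 2 [(1,20) (5,14) (11,14) (11,21) (9,23)]:
  edge (1,20)–(5,14): clear
  edge (5,14)–(11,14): clear
  edge (11,14)–(11,21): clear
  edge (11,21)–(9,23): clear
  edge (9,23)–(1,20): clear
  midpoint (33/2,2) outside
  → clear
Obstacle 3 [(14,5) (18,0) (23,10) (20,11) (15,9)]:
  edge (14,5)–(18,0): crosses AB
  edge (18,0)–(23,10): crosses AB
  edge (23,10)–(20,11): clear
  edge (20,11)–(15,9): clear
  edge (15,9)–(14,5): clear
  → BLOCKED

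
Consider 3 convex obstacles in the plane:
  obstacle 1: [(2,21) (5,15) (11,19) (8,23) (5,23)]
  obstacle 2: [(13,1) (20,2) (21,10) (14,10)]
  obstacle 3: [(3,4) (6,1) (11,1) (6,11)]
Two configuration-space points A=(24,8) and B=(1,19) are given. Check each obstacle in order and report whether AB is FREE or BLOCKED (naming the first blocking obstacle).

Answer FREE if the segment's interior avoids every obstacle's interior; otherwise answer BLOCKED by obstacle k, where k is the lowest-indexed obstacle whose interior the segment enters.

BLOCKED by obstacle 1

Obstacle 1 [(2,21) (5,15) (11,19) (8,23) (5,23)]:
  edge (2,21)–(5,15): crosses AB
  edge (5,15)–(11,19): crosses AB
  edge (11,19)–(8,23): clear
  edge (8,23)–(5,23): clear
  edge (5,23)–(2,21): clear
  → BLOCKED
Obstacle 2 [(13,1) (20,2) (21,10) (14,10)]:
  edge (13,1)–(20,2): clear
  edge (20,2)–(21,10): crosses AB
  edge (21,10)–(14,10): crosses AB
  edge (14,10)–(13,1): clear
  → BLOCKED
Obstacle 3 [(3,4) (6,1) (11,1) (6,11)]:
  edge (3,4)–(6,1): clear
  edge (6,1)–(11,1): clear
  edge (11,1)–(6,11): clear
  edge (6,11)–(3,4): clear
  midpoint (25/2,27/2) outside
  → clear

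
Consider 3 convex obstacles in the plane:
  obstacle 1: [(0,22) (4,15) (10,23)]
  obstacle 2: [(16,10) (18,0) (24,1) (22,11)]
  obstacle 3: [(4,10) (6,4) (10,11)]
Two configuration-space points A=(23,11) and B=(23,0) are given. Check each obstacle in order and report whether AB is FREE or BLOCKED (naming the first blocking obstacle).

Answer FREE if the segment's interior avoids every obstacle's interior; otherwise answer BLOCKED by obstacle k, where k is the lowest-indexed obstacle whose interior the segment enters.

Obstacle 1 [(0,22) (4,15) (10,23)]:
  edge (0,22)–(4,15): clear
  edge (4,15)–(10,23): clear
  edge (10,23)–(0,22): clear
  midpoint (23,11/2) outside
  → clear
Obstacle 2 [(16,10) (18,0) (24,1) (22,11)]:
  edge (16,10)–(18,0): clear
  edge (18,0)–(24,1): crosses AB
  edge (24,1)–(22,11): crosses AB
  edge (22,11)–(16,10): clear
  → BLOCKED
Obstacle 3 [(4,10) (6,4) (10,11)]:
  edge (4,10)–(6,4): clear
  edge (6,4)–(10,11): clear
  edge (10,11)–(4,10): clear
  midpoint (23,11/2) outside
  → clear

BLOCKED by obstacle 2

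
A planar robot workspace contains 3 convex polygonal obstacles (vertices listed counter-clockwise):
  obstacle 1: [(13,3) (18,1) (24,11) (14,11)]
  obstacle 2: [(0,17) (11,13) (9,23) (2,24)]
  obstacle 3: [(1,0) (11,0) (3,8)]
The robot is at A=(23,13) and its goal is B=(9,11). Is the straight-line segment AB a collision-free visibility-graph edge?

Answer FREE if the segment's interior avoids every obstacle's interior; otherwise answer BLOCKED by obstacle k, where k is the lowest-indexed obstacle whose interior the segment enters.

Obstacle 1 [(13,3) (18,1) (24,11) (14,11)]:
  edge (13,3)–(18,1): clear
  edge (18,1)–(24,11): clear
  edge (24,11)–(14,11): clear
  edge (14,11)–(13,3): clear
  midpoint (16,12) outside
  → clear
Obstacle 2 [(0,17) (11,13) (9,23) (2,24)]:
  edge (0,17)–(11,13): clear
  edge (11,13)–(9,23): clear
  edge (9,23)–(2,24): clear
  edge (2,24)–(0,17): clear
  midpoint (16,12) outside
  → clear
Obstacle 3 [(1,0) (11,0) (3,8)]:
  edge (1,0)–(11,0): clear
  edge (11,0)–(3,8): clear
  edge (3,8)–(1,0): clear
  midpoint (16,12) outside
  → clear

FREE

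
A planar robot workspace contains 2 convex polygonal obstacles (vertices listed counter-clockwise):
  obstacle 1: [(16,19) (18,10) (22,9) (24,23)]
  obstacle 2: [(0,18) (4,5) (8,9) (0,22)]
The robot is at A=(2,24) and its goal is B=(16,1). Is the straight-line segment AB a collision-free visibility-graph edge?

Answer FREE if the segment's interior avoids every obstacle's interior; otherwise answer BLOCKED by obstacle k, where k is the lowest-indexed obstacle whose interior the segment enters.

Obstacle 1 [(16,19) (18,10) (22,9) (24,23)]:
  edge (16,19)–(18,10): clear
  edge (18,10)–(22,9): clear
  edge (22,9)–(24,23): clear
  edge (24,23)–(16,19): clear
  midpoint (9,25/2) outside
  → clear
Obstacle 2 [(0,18) (4,5) (8,9) (0,22)]:
  edge (0,18)–(4,5): clear
  edge (4,5)–(8,9): clear
  edge (8,9)–(0,22): clear
  edge (0,22)–(0,18): clear
  midpoint (9,25/2) outside
  → clear

FREE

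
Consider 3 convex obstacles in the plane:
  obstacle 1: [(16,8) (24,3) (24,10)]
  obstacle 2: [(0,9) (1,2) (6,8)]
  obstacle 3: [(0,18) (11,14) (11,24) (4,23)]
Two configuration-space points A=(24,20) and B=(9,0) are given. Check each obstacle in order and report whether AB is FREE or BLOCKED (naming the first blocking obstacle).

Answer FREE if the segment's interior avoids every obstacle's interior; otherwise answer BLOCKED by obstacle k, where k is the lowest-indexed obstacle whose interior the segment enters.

FREE

Obstacle 1 [(16,8) (24,3) (24,10)]:
  edge (16,8)–(24,3): clear
  edge (24,3)–(24,10): clear
  edge (24,10)–(16,8): clear
  midpoint (33/2,10) outside
  → clear
Obstacle 2 [(0,9) (1,2) (6,8)]:
  edge (0,9)–(1,2): clear
  edge (1,2)–(6,8): clear
  edge (6,8)–(0,9): clear
  midpoint (33/2,10) outside
  → clear
Obstacle 3 [(0,18) (11,14) (11,24) (4,23)]:
  edge (0,18)–(11,14): clear
  edge (11,14)–(11,24): clear
  edge (11,24)–(4,23): clear
  edge (4,23)–(0,18): clear
  midpoint (33/2,10) outside
  → clear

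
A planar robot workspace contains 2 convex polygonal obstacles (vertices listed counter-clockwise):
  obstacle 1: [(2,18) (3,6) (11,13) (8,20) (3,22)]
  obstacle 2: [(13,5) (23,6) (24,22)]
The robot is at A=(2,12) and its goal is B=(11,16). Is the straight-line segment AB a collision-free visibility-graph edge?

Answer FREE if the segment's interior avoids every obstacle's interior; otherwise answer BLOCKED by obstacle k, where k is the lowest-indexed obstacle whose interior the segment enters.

Obstacle 1 [(2,18) (3,6) (11,13) (8,20) (3,22)]:
  edge (2,18)–(3,6): crosses AB
  edge (3,6)–(11,13): clear
  edge (11,13)–(8,20): crosses AB
  edge (8,20)–(3,22): clear
  edge (3,22)–(2,18): clear
  → BLOCKED
Obstacle 2 [(13,5) (23,6) (24,22)]:
  edge (13,5)–(23,6): clear
  edge (23,6)–(24,22): clear
  edge (24,22)–(13,5): clear
  midpoint (13/2,14) outside
  → clear

BLOCKED by obstacle 1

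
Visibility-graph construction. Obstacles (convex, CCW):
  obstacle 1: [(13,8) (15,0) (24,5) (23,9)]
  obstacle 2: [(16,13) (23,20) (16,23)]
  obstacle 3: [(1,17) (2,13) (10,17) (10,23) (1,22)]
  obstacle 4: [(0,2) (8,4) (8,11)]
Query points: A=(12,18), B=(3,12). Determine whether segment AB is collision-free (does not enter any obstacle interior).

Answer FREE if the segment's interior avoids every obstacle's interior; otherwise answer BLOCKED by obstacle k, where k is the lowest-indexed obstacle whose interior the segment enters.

Obstacle 1 [(13,8) (15,0) (24,5) (23,9)]:
  edge (13,8)–(15,0): clear
  edge (15,0)–(24,5): clear
  edge (24,5)–(23,9): clear
  edge (23,9)–(13,8): clear
  midpoint (15/2,15) outside
  → clear
Obstacle 2 [(16,13) (23,20) (16,23)]:
  edge (16,13)–(23,20): clear
  edge (23,20)–(16,23): clear
  edge (16,23)–(16,13): clear
  midpoint (15/2,15) outside
  → clear
Obstacle 3 [(1,17) (2,13) (10,17) (10,23) (1,22)]:
  edge (1,17)–(2,13): clear
  edge (2,13)–(10,17): clear
  edge (10,17)–(10,23): clear
  edge (10,23)–(1,22): clear
  edge (1,22)–(1,17): clear
  midpoint (15/2,15) outside
  → clear
Obstacle 4 [(0,2) (8,4) (8,11)]:
  edge (0,2)–(8,4): clear
  edge (8,4)–(8,11): clear
  edge (8,11)–(0,2): clear
  midpoint (15/2,15) outside
  → clear

FREE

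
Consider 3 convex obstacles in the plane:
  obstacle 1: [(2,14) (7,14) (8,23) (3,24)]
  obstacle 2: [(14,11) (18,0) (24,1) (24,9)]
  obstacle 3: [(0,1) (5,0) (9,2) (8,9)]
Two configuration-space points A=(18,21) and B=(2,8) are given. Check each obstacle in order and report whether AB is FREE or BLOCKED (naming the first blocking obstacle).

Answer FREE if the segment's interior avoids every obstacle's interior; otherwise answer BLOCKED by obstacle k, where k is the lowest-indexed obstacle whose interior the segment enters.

Obstacle 1 [(2,14) (7,14) (8,23) (3,24)]:
  edge (2,14)–(7,14): clear
  edge (7,14)–(8,23): clear
  edge (8,23)–(3,24): clear
  edge (3,24)–(2,14): clear
  midpoint (10,29/2) outside
  → clear
Obstacle 2 [(14,11) (18,0) (24,1) (24,9)]:
  edge (14,11)–(18,0): clear
  edge (18,0)–(24,1): clear
  edge (24,1)–(24,9): clear
  edge (24,9)–(14,11): clear
  midpoint (10,29/2) outside
  → clear
Obstacle 3 [(0,1) (5,0) (9,2) (8,9)]:
  edge (0,1)–(5,0): clear
  edge (5,0)–(9,2): clear
  edge (9,2)–(8,9): clear
  edge (8,9)–(0,1): clear
  midpoint (10,29/2) outside
  → clear

FREE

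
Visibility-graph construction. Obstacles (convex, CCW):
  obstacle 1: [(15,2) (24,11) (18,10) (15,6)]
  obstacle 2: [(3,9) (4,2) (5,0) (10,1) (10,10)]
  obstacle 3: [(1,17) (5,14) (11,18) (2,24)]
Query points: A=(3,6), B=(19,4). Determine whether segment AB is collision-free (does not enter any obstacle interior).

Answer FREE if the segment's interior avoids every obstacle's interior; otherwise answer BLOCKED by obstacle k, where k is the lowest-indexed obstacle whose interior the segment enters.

Obstacle 1 [(15,2) (24,11) (18,10) (15,6)]:
  edge (15,2)–(24,11): crosses AB
  edge (24,11)–(18,10): clear
  edge (18,10)–(15,6): clear
  edge (15,6)–(15,2): crosses AB
  → BLOCKED
Obstacle 2 [(3,9) (4,2) (5,0) (10,1) (10,10)]:
  edge (3,9)–(4,2): crosses AB
  edge (4,2)–(5,0): clear
  edge (5,0)–(10,1): clear
  edge (10,1)–(10,10): crosses AB
  edge (10,10)–(3,9): clear
  → BLOCKED
Obstacle 3 [(1,17) (5,14) (11,18) (2,24)]:
  edge (1,17)–(5,14): clear
  edge (5,14)–(11,18): clear
  edge (11,18)–(2,24): clear
  edge (2,24)–(1,17): clear
  midpoint (11,5) outside
  → clear

BLOCKED by obstacle 1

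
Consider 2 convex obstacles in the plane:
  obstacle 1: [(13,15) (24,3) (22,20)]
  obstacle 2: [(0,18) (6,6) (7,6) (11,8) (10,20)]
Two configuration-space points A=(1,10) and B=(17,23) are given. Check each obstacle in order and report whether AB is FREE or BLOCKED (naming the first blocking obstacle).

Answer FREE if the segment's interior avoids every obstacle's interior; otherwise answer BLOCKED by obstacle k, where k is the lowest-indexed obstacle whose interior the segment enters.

Obstacle 1 [(13,15) (24,3) (22,20)]:
  edge (13,15)–(24,3): clear
  edge (24,3)–(22,20): clear
  edge (22,20)–(13,15): clear
  midpoint (9,33/2) outside
  → clear
Obstacle 2 [(0,18) (6,6) (7,6) (11,8) (10,20)]:
  edge (0,18)–(6,6): crosses AB
  edge (6,6)–(7,6): clear
  edge (7,6)–(11,8): clear
  edge (11,8)–(10,20): crosses AB
  edge (10,20)–(0,18): clear
  → BLOCKED

BLOCKED by obstacle 2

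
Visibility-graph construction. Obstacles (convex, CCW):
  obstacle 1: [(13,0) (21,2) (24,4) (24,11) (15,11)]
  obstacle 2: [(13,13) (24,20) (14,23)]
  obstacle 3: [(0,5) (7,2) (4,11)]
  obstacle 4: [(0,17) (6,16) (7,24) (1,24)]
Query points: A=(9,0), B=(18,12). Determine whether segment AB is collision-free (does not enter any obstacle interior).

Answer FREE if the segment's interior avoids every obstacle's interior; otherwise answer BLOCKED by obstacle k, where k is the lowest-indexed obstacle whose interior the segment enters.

BLOCKED by obstacle 1

Obstacle 1 [(13,0) (21,2) (24,4) (24,11) (15,11)]:
  edge (13,0)–(21,2): clear
  edge (21,2)–(24,4): clear
  edge (24,4)–(24,11): clear
  edge (24,11)–(15,11): crosses AB
  edge (15,11)–(13,0): crosses AB
  → BLOCKED
Obstacle 2 [(13,13) (24,20) (14,23)]:
  edge (13,13)–(24,20): clear
  edge (24,20)–(14,23): clear
  edge (14,23)–(13,13): clear
  midpoint (27/2,6) outside
  → clear
Obstacle 3 [(0,5) (7,2) (4,11)]:
  edge (0,5)–(7,2): clear
  edge (7,2)–(4,11): clear
  edge (4,11)–(0,5): clear
  midpoint (27/2,6) outside
  → clear
Obstacle 4 [(0,17) (6,16) (7,24) (1,24)]:
  edge (0,17)–(6,16): clear
  edge (6,16)–(7,24): clear
  edge (7,24)–(1,24): clear
  edge (1,24)–(0,17): clear
  midpoint (27/2,6) outside
  → clear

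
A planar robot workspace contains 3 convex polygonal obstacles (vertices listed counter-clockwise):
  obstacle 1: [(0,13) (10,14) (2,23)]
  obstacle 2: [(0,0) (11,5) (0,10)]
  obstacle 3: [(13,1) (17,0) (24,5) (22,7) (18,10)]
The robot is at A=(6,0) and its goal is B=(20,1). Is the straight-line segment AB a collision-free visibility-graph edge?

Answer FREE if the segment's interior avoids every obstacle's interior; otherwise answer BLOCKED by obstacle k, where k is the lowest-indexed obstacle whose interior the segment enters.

BLOCKED by obstacle 3

Obstacle 1 [(0,13) (10,14) (2,23)]:
  edge (0,13)–(10,14): clear
  edge (10,14)–(2,23): clear
  edge (2,23)–(0,13): clear
  midpoint (13,1/2) outside
  → clear
Obstacle 2 [(0,0) (11,5) (0,10)]:
  edge (0,0)–(11,5): clear
  edge (11,5)–(0,10): clear
  edge (0,10)–(0,0): clear
  midpoint (13,1/2) outside
  → clear
Obstacle 3 [(13,1) (17,0) (24,5) (22,7) (18,10)]:
  edge (13,1)–(17,0): crosses AB
  edge (17,0)–(24,5): crosses AB
  edge (24,5)–(22,7): clear
  edge (22,7)–(18,10): clear
  edge (18,10)–(13,1): clear
  → BLOCKED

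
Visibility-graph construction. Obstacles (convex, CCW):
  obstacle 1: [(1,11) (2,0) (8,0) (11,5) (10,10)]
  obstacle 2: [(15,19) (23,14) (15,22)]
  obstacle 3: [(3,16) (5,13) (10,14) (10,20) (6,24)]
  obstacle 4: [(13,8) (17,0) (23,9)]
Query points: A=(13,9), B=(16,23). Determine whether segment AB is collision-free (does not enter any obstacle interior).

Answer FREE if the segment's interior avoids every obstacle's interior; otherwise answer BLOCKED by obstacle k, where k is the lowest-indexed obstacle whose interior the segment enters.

BLOCKED by obstacle 2

Obstacle 1 [(1,11) (2,0) (8,0) (11,5) (10,10)]:
  edge (1,11)–(2,0): clear
  edge (2,0)–(8,0): clear
  edge (8,0)–(11,5): clear
  edge (11,5)–(10,10): clear
  edge (10,10)–(1,11): clear
  midpoint (29/2,16) outside
  → clear
Obstacle 2 [(15,19) (23,14) (15,22)]:
  edge (15,19)–(23,14): crosses AB
  edge (23,14)–(15,22): crosses AB
  edge (15,22)–(15,19): clear
  → BLOCKED
Obstacle 3 [(3,16) (5,13) (10,14) (10,20) (6,24)]:
  edge (3,16)–(5,13): clear
  edge (5,13)–(10,14): clear
  edge (10,14)–(10,20): clear
  edge (10,20)–(6,24): clear
  edge (6,24)–(3,16): clear
  midpoint (29/2,16) outside
  → clear
Obstacle 4 [(13,8) (17,0) (23,9)]:
  edge (13,8)–(17,0): clear
  edge (17,0)–(23,9): clear
  edge (23,9)–(13,8): clear
  midpoint (29/2,16) outside
  → clear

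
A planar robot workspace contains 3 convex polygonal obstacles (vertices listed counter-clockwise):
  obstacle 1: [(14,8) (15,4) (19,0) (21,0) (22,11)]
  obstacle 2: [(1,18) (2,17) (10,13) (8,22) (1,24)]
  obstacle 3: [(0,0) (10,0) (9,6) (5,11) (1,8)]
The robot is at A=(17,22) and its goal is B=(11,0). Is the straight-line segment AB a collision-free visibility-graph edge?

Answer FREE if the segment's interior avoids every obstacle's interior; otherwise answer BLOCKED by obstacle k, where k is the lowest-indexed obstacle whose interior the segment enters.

FREE

Obstacle 1 [(14,8) (15,4) (19,0) (21,0) (22,11)]:
  edge (14,8)–(15,4): clear
  edge (15,4)–(19,0): clear
  edge (19,0)–(21,0): clear
  edge (21,0)–(22,11): clear
  edge (22,11)–(14,8): clear
  midpoint (14,11) outside
  → clear
Obstacle 2 [(1,18) (2,17) (10,13) (8,22) (1,24)]:
  edge (1,18)–(2,17): clear
  edge (2,17)–(10,13): clear
  edge (10,13)–(8,22): clear
  edge (8,22)–(1,24): clear
  edge (1,24)–(1,18): clear
  midpoint (14,11) outside
  → clear
Obstacle 3 [(0,0) (10,0) (9,6) (5,11) (1,8)]:
  edge (0,0)–(10,0): clear
  edge (10,0)–(9,6): clear
  edge (9,6)–(5,11): clear
  edge (5,11)–(1,8): clear
  edge (1,8)–(0,0): clear
  midpoint (14,11) outside
  → clear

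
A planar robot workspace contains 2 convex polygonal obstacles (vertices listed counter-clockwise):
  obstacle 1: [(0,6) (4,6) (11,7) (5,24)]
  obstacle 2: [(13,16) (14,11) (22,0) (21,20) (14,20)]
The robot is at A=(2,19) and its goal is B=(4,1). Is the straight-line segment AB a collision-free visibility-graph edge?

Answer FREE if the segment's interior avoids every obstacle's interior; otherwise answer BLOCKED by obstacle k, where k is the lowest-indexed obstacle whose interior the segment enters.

BLOCKED by obstacle 1

Obstacle 1 [(0,6) (4,6) (11,7) (5,24)]:
  edge (0,6)–(4,6): crosses AB
  edge (4,6)–(11,7): clear
  edge (11,7)–(5,24): clear
  edge (5,24)–(0,6): crosses AB
  → BLOCKED
Obstacle 2 [(13,16) (14,11) (22,0) (21,20) (14,20)]:
  edge (13,16)–(14,11): clear
  edge (14,11)–(22,0): clear
  edge (22,0)–(21,20): clear
  edge (21,20)–(14,20): clear
  edge (14,20)–(13,16): clear
  midpoint (3,10) outside
  → clear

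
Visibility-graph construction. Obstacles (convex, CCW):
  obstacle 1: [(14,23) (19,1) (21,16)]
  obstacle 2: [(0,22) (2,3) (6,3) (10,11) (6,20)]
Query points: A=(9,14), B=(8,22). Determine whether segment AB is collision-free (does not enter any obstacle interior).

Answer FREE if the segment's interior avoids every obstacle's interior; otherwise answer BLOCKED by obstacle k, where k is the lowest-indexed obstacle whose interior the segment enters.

Obstacle 1 [(14,23) (19,1) (21,16)]:
  edge (14,23)–(19,1): clear
  edge (19,1)–(21,16): clear
  edge (21,16)–(14,23): clear
  midpoint (17/2,18) outside
  → clear
Obstacle 2 [(0,22) (2,3) (6,3) (10,11) (6,20)]:
  edge (0,22)–(2,3): clear
  edge (2,3)–(6,3): clear
  edge (6,3)–(10,11): clear
  edge (10,11)–(6,20): clear
  edge (6,20)–(0,22): clear
  midpoint (17/2,18) outside
  → clear

FREE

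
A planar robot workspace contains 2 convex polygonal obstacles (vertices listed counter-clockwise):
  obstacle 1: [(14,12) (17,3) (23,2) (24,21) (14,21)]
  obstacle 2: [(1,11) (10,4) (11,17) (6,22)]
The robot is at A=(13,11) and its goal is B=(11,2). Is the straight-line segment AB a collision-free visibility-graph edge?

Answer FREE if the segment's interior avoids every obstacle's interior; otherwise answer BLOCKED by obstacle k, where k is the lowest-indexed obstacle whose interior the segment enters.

FREE

Obstacle 1 [(14,12) (17,3) (23,2) (24,21) (14,21)]:
  edge (14,12)–(17,3): clear
  edge (17,3)–(23,2): clear
  edge (23,2)–(24,21): clear
  edge (24,21)–(14,21): clear
  edge (14,21)–(14,12): clear
  midpoint (12,13/2) outside
  → clear
Obstacle 2 [(1,11) (10,4) (11,17) (6,22)]:
  edge (1,11)–(10,4): clear
  edge (10,4)–(11,17): clear
  edge (11,17)–(6,22): clear
  edge (6,22)–(1,11): clear
  midpoint (12,13/2) outside
  → clear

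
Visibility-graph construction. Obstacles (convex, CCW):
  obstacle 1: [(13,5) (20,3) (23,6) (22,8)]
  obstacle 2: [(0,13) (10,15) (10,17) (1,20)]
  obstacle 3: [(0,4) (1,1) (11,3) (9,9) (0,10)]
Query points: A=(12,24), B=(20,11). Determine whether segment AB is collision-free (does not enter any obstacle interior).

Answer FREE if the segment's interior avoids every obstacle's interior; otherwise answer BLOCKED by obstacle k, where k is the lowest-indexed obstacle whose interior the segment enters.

Obstacle 1 [(13,5) (20,3) (23,6) (22,8)]:
  edge (13,5)–(20,3): clear
  edge (20,3)–(23,6): clear
  edge (23,6)–(22,8): clear
  edge (22,8)–(13,5): clear
  midpoint (16,35/2) outside
  → clear
Obstacle 2 [(0,13) (10,15) (10,17) (1,20)]:
  edge (0,13)–(10,15): clear
  edge (10,15)–(10,17): clear
  edge (10,17)–(1,20): clear
  edge (1,20)–(0,13): clear
  midpoint (16,35/2) outside
  → clear
Obstacle 3 [(0,4) (1,1) (11,3) (9,9) (0,10)]:
  edge (0,4)–(1,1): clear
  edge (1,1)–(11,3): clear
  edge (11,3)–(9,9): clear
  edge (9,9)–(0,10): clear
  edge (0,10)–(0,4): clear
  midpoint (16,35/2) outside
  → clear

FREE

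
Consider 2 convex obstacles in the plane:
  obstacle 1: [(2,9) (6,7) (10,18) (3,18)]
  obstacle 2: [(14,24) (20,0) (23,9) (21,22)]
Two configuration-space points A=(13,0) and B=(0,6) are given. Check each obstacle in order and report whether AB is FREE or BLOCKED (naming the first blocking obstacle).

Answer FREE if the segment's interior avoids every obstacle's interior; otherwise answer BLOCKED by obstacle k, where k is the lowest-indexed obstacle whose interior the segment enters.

FREE

Obstacle 1 [(2,9) (6,7) (10,18) (3,18)]:
  edge (2,9)–(6,7): clear
  edge (6,7)–(10,18): clear
  edge (10,18)–(3,18): clear
  edge (3,18)–(2,9): clear
  midpoint (13/2,3) outside
  → clear
Obstacle 2 [(14,24) (20,0) (23,9) (21,22)]:
  edge (14,24)–(20,0): clear
  edge (20,0)–(23,9): clear
  edge (23,9)–(21,22): clear
  edge (21,22)–(14,24): clear
  midpoint (13/2,3) outside
  → clear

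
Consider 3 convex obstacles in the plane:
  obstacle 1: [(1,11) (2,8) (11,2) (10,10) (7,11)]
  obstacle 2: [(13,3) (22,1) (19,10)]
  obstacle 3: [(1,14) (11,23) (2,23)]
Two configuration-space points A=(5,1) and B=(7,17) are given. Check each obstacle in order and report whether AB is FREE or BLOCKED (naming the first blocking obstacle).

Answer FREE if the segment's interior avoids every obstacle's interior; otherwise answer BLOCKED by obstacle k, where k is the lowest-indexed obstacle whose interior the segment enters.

BLOCKED by obstacle 1

Obstacle 1 [(1,11) (2,8) (11,2) (10,10) (7,11)]:
  edge (1,11)–(2,8): clear
  edge (2,8)–(11,2): crosses AB
  edge (11,2)–(10,10): clear
  edge (10,10)–(7,11): clear
  edge (7,11)–(1,11): crosses AB
  → BLOCKED
Obstacle 2 [(13,3) (22,1) (19,10)]:
  edge (13,3)–(22,1): clear
  edge (22,1)–(19,10): clear
  edge (19,10)–(13,3): clear
  midpoint (6,9) outside
  → clear
Obstacle 3 [(1,14) (11,23) (2,23)]:
  edge (1,14)–(11,23): clear
  edge (11,23)–(2,23): clear
  edge (2,23)–(1,14): clear
  midpoint (6,9) outside
  → clear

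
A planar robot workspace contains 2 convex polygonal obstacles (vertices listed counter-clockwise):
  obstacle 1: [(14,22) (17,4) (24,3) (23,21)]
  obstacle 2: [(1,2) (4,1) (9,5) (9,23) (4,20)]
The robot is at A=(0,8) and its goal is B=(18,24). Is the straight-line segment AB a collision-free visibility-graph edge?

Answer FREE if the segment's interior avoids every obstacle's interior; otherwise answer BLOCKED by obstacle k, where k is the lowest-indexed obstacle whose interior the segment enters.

BLOCKED by obstacle 1

Obstacle 1 [(14,22) (17,4) (24,3) (23,21)]:
  edge (14,22)–(17,4): crosses AB
  edge (17,4)–(24,3): clear
  edge (24,3)–(23,21): clear
  edge (23,21)–(14,22): crosses AB
  → BLOCKED
Obstacle 2 [(1,2) (4,1) (9,5) (9,23) (4,20)]:
  edge (1,2)–(4,1): clear
  edge (4,1)–(9,5): clear
  edge (9,5)–(9,23): crosses AB
  edge (9,23)–(4,20): clear
  edge (4,20)–(1,2): crosses AB
  → BLOCKED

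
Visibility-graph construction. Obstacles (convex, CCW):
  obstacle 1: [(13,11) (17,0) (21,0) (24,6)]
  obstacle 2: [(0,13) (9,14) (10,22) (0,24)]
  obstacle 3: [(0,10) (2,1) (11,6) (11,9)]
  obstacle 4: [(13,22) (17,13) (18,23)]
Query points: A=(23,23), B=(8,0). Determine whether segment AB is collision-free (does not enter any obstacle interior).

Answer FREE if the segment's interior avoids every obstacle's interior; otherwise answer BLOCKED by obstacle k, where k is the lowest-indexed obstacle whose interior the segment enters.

BLOCKED by obstacle 1

Obstacle 1 [(13,11) (17,0) (21,0) (24,6)]:
  edge (13,11)–(17,0): crosses AB
  edge (17,0)–(21,0): clear
  edge (21,0)–(24,6): clear
  edge (24,6)–(13,11): crosses AB
  → BLOCKED
Obstacle 2 [(0,13) (9,14) (10,22) (0,24)]:
  edge (0,13)–(9,14): clear
  edge (9,14)–(10,22): clear
  edge (10,22)–(0,24): clear
  edge (0,24)–(0,13): clear
  midpoint (31/2,23/2) outside
  → clear
Obstacle 3 [(0,10) (2,1) (11,6) (11,9)]:
  edge (0,10)–(2,1): clear
  edge (2,1)–(11,6): clear
  edge (11,6)–(11,9): clear
  edge (11,9)–(0,10): clear
  midpoint (31/2,23/2) outside
  → clear
Obstacle 4 [(13,22) (17,13) (18,23)]:
  edge (13,22)–(17,13): crosses AB
  edge (17,13)–(18,23): crosses AB
  edge (18,23)–(13,22): clear
  → BLOCKED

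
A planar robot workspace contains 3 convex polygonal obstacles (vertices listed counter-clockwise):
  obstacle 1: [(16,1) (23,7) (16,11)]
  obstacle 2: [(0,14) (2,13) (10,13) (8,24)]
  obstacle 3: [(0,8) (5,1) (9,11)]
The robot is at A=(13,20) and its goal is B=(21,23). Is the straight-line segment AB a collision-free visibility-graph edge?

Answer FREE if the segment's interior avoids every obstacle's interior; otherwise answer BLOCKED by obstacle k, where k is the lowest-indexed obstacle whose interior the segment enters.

Obstacle 1 [(16,1) (23,7) (16,11)]:
  edge (16,1)–(23,7): clear
  edge (23,7)–(16,11): clear
  edge (16,11)–(16,1): clear
  midpoint (17,43/2) outside
  → clear
Obstacle 2 [(0,14) (2,13) (10,13) (8,24)]:
  edge (0,14)–(2,13): clear
  edge (2,13)–(10,13): clear
  edge (10,13)–(8,24): clear
  edge (8,24)–(0,14): clear
  midpoint (17,43/2) outside
  → clear
Obstacle 3 [(0,8) (5,1) (9,11)]:
  edge (0,8)–(5,1): clear
  edge (5,1)–(9,11): clear
  edge (9,11)–(0,8): clear
  midpoint (17,43/2) outside
  → clear

FREE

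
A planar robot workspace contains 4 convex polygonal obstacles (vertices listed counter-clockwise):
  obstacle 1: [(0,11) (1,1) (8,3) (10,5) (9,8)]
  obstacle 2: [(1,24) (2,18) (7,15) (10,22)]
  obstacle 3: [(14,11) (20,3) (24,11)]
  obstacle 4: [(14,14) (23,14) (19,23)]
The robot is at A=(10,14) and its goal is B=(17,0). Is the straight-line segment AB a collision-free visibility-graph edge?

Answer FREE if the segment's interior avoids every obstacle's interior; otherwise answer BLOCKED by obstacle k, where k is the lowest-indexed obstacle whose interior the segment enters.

FREE

Obstacle 1 [(0,11) (1,1) (8,3) (10,5) (9,8)]:
  edge (0,11)–(1,1): clear
  edge (1,1)–(8,3): clear
  edge (8,3)–(10,5): clear
  edge (10,5)–(9,8): clear
  edge (9,8)–(0,11): clear
  midpoint (27/2,7) outside
  → clear
Obstacle 2 [(1,24) (2,18) (7,15) (10,22)]:
  edge (1,24)–(2,18): clear
  edge (2,18)–(7,15): clear
  edge (7,15)–(10,22): clear
  edge (10,22)–(1,24): clear
  midpoint (27/2,7) outside
  → clear
Obstacle 3 [(14,11) (20,3) (24,11)]:
  edge (14,11)–(20,3): clear
  edge (20,3)–(24,11): clear
  edge (24,11)–(14,11): clear
  midpoint (27/2,7) outside
  → clear
Obstacle 4 [(14,14) (23,14) (19,23)]:
  edge (14,14)–(23,14): clear
  edge (23,14)–(19,23): clear
  edge (19,23)–(14,14): clear
  midpoint (27/2,7) outside
  → clear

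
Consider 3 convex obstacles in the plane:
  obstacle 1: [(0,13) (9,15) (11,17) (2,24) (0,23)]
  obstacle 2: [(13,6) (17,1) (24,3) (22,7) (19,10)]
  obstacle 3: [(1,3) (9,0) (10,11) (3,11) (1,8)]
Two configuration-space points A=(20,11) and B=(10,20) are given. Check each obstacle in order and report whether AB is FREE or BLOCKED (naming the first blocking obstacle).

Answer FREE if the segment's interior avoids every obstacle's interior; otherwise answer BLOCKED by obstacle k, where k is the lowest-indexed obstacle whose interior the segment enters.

FREE

Obstacle 1 [(0,13) (9,15) (11,17) (2,24) (0,23)]:
  edge (0,13)–(9,15): clear
  edge (9,15)–(11,17): clear
  edge (11,17)–(2,24): clear
  edge (2,24)–(0,23): clear
  edge (0,23)–(0,13): clear
  midpoint (15,31/2) outside
  → clear
Obstacle 2 [(13,6) (17,1) (24,3) (22,7) (19,10)]:
  edge (13,6)–(17,1): clear
  edge (17,1)–(24,3): clear
  edge (24,3)–(22,7): clear
  edge (22,7)–(19,10): clear
  edge (19,10)–(13,6): clear
  midpoint (15,31/2) outside
  → clear
Obstacle 3 [(1,3) (9,0) (10,11) (3,11) (1,8)]:
  edge (1,3)–(9,0): clear
  edge (9,0)–(10,11): clear
  edge (10,11)–(3,11): clear
  edge (3,11)–(1,8): clear
  edge (1,8)–(1,3): clear
  midpoint (15,31/2) outside
  → clear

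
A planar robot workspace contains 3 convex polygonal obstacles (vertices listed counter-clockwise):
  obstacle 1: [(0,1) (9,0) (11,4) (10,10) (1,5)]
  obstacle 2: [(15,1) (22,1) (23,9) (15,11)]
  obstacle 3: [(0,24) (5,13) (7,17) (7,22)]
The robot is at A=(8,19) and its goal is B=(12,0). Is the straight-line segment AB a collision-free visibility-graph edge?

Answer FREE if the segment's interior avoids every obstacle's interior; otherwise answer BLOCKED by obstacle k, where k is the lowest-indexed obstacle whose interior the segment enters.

BLOCKED by obstacle 1

Obstacle 1 [(0,1) (9,0) (11,4) (10,10) (1,5)]:
  edge (0,1)–(9,0): clear
  edge (9,0)–(11,4): clear
  edge (11,4)–(10,10): crosses AB
  edge (10,10)–(1,5): crosses AB
  edge (1,5)–(0,1): clear
  → BLOCKED
Obstacle 2 [(15,1) (22,1) (23,9) (15,11)]:
  edge (15,1)–(22,1): clear
  edge (22,1)–(23,9): clear
  edge (23,9)–(15,11): clear
  edge (15,11)–(15,1): clear
  midpoint (10,19/2) outside
  → clear
Obstacle 3 [(0,24) (5,13) (7,17) (7,22)]:
  edge (0,24)–(5,13): clear
  edge (5,13)–(7,17): clear
  edge (7,17)–(7,22): clear
  edge (7,22)–(0,24): clear
  midpoint (10,19/2) outside
  → clear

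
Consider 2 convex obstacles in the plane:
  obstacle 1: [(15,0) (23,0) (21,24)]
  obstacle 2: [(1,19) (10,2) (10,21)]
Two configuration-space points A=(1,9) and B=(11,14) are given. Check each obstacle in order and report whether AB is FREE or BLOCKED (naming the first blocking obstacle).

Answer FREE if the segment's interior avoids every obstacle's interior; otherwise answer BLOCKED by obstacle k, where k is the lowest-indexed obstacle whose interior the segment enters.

BLOCKED by obstacle 2

Obstacle 1 [(15,0) (23,0) (21,24)]:
  edge (15,0)–(23,0): clear
  edge (23,0)–(21,24): clear
  edge (21,24)–(15,0): clear
  midpoint (6,23/2) outside
  → clear
Obstacle 2 [(1,19) (10,2) (10,21)]:
  edge (1,19)–(10,2): crosses AB
  edge (10,2)–(10,21): crosses AB
  edge (10,21)–(1,19): clear
  → BLOCKED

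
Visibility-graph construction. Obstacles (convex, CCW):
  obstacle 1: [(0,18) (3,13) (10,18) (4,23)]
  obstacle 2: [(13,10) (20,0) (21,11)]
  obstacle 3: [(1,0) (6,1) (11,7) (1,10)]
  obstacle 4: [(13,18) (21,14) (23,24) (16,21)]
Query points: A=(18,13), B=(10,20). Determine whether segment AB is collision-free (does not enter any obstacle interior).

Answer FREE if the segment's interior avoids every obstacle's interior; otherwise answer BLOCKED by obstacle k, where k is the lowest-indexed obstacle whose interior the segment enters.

Obstacle 1 [(0,18) (3,13) (10,18) (4,23)]:
  edge (0,18)–(3,13): clear
  edge (3,13)–(10,18): clear
  edge (10,18)–(4,23): clear
  edge (4,23)–(0,18): clear
  midpoint (14,33/2) outside
  → clear
Obstacle 2 [(13,10) (20,0) (21,11)]:
  edge (13,10)–(20,0): clear
  edge (20,0)–(21,11): clear
  edge (21,11)–(13,10): clear
  midpoint (14,33/2) outside
  → clear
Obstacle 3 [(1,0) (6,1) (11,7) (1,10)]:
  edge (1,0)–(6,1): clear
  edge (6,1)–(11,7): clear
  edge (11,7)–(1,10): clear
  edge (1,10)–(1,0): clear
  midpoint (14,33/2) outside
  → clear
Obstacle 4 [(13,18) (21,14) (23,24) (16,21)]:
  edge (13,18)–(21,14): clear
  edge (21,14)–(23,24): clear
  edge (23,24)–(16,21): clear
  edge (16,21)–(13,18): clear
  midpoint (14,33/2) outside
  → clear

FREE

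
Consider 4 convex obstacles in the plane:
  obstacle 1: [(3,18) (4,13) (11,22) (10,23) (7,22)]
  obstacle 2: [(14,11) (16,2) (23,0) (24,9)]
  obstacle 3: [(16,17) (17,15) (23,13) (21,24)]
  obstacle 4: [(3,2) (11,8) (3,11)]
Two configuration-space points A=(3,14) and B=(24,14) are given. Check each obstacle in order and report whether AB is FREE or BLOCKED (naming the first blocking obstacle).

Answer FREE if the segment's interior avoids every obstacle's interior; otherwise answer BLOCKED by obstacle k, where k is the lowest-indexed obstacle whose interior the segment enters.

Obstacle 1 [(3,18) (4,13) (11,22) (10,23) (7,22)]:
  edge (3,18)–(4,13): crosses AB
  edge (4,13)–(11,22): crosses AB
  edge (11,22)–(10,23): clear
  edge (10,23)–(7,22): clear
  edge (7,22)–(3,18): clear
  → BLOCKED
Obstacle 2 [(14,11) (16,2) (23,0) (24,9)]:
  edge (14,11)–(16,2): clear
  edge (16,2)–(23,0): clear
  edge (23,0)–(24,9): clear
  edge (24,9)–(14,11): clear
  midpoint (27/2,14) outside
  → clear
Obstacle 3 [(16,17) (17,15) (23,13) (21,24)]:
  edge (16,17)–(17,15): clear
  edge (17,15)–(23,13): crosses AB
  edge (23,13)–(21,24): crosses AB
  edge (21,24)–(16,17): clear
  → BLOCKED
Obstacle 4 [(3,2) (11,8) (3,11)]:
  edge (3,2)–(11,8): clear
  edge (11,8)–(3,11): clear
  edge (3,11)–(3,2): clear
  midpoint (27/2,14) outside
  → clear

BLOCKED by obstacle 1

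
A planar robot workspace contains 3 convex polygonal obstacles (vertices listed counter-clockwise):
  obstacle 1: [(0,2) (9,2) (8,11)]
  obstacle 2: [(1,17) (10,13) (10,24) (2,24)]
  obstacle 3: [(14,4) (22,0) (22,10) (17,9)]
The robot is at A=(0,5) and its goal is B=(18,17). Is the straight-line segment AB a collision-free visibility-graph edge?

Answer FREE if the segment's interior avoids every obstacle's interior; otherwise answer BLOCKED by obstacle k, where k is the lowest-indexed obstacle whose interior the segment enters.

Obstacle 1 [(0,2) (9,2) (8,11)]:
  edge (0,2)–(9,2): clear
  edge (9,2)–(8,11): crosses AB
  edge (8,11)–(0,2): crosses AB
  → BLOCKED
Obstacle 2 [(1,17) (10,13) (10,24) (2,24)]:
  edge (1,17)–(10,13): clear
  edge (10,13)–(10,24): clear
  edge (10,24)–(2,24): clear
  edge (2,24)–(1,17): clear
  midpoint (9,11) outside
  → clear
Obstacle 3 [(14,4) (22,0) (22,10) (17,9)]:
  edge (14,4)–(22,0): clear
  edge (22,0)–(22,10): clear
  edge (22,10)–(17,9): clear
  edge (17,9)–(14,4): clear
  midpoint (9,11) outside
  → clear

BLOCKED by obstacle 1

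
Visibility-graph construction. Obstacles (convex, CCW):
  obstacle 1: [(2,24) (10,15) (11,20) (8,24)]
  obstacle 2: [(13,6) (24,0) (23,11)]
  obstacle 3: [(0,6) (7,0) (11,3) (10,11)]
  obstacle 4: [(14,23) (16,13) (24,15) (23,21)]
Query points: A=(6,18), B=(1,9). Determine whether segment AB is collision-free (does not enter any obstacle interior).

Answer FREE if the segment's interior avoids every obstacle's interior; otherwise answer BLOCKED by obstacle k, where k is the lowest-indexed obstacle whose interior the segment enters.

FREE

Obstacle 1 [(2,24) (10,15) (11,20) (8,24)]:
  edge (2,24)–(10,15): clear
  edge (10,15)–(11,20): clear
  edge (11,20)–(8,24): clear
  edge (8,24)–(2,24): clear
  midpoint (7/2,27/2) outside
  → clear
Obstacle 2 [(13,6) (24,0) (23,11)]:
  edge (13,6)–(24,0): clear
  edge (24,0)–(23,11): clear
  edge (23,11)–(13,6): clear
  midpoint (7/2,27/2) outside
  → clear
Obstacle 3 [(0,6) (7,0) (11,3) (10,11)]:
  edge (0,6)–(7,0): clear
  edge (7,0)–(11,3): clear
  edge (11,3)–(10,11): clear
  edge (10,11)–(0,6): clear
  midpoint (7/2,27/2) outside
  → clear
Obstacle 4 [(14,23) (16,13) (24,15) (23,21)]:
  edge (14,23)–(16,13): clear
  edge (16,13)–(24,15): clear
  edge (24,15)–(23,21): clear
  edge (23,21)–(14,23): clear
  midpoint (7/2,27/2) outside
  → clear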